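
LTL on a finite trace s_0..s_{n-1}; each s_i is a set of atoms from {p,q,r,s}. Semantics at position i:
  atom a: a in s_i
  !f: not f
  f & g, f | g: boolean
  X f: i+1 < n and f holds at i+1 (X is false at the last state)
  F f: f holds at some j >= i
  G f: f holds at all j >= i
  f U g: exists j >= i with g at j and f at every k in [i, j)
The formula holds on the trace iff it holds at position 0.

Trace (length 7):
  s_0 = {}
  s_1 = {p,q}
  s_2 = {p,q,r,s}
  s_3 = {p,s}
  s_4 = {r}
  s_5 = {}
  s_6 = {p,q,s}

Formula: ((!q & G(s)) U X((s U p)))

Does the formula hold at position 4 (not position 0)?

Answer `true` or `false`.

s_0={}: ((!q & G(s)) U X((s U p)))=True (!q & G(s))=False !q=True q=False G(s)=False s=False X((s U p))=True (s U p)=False p=False
s_1={p,q}: ((!q & G(s)) U X((s U p)))=True (!q & G(s))=False !q=False q=True G(s)=False s=False X((s U p))=True (s U p)=True p=True
s_2={p,q,r,s}: ((!q & G(s)) U X((s U p)))=True (!q & G(s))=False !q=False q=True G(s)=False s=True X((s U p))=True (s U p)=True p=True
s_3={p,s}: ((!q & G(s)) U X((s U p)))=False (!q & G(s))=False !q=True q=False G(s)=False s=True X((s U p))=False (s U p)=True p=True
s_4={r}: ((!q & G(s)) U X((s U p)))=False (!q & G(s))=False !q=True q=False G(s)=False s=False X((s U p))=False (s U p)=False p=False
s_5={}: ((!q & G(s)) U X((s U p)))=True (!q & G(s))=False !q=True q=False G(s)=False s=False X((s U p))=True (s U p)=False p=False
s_6={p,q,s}: ((!q & G(s)) U X((s U p)))=False (!q & G(s))=False !q=False q=True G(s)=True s=True X((s U p))=False (s U p)=True p=True
Evaluating at position 4: result = False

Answer: false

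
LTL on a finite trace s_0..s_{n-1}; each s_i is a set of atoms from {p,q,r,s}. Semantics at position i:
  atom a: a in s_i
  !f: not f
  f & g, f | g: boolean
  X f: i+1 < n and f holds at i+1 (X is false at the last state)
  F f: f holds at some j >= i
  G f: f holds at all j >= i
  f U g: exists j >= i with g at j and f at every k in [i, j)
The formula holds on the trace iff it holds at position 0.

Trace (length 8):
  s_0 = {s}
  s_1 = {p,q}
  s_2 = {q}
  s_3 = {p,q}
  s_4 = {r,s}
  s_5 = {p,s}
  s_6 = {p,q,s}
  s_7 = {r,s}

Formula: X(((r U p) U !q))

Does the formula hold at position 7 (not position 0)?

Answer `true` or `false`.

Answer: false

Derivation:
s_0={s}: X(((r U p) U !q))=False ((r U p) U !q)=True (r U p)=False r=False p=False !q=True q=False
s_1={p,q}: X(((r U p) U !q))=False ((r U p) U !q)=False (r U p)=True r=False p=True !q=False q=True
s_2={q}: X(((r U p) U !q))=True ((r U p) U !q)=False (r U p)=False r=False p=False !q=False q=True
s_3={p,q}: X(((r U p) U !q))=True ((r U p) U !q)=True (r U p)=True r=False p=True !q=False q=True
s_4={r,s}: X(((r U p) U !q))=True ((r U p) U !q)=True (r U p)=True r=True p=False !q=True q=False
s_5={p,s}: X(((r U p) U !q))=True ((r U p) U !q)=True (r U p)=True r=False p=True !q=True q=False
s_6={p,q,s}: X(((r U p) U !q))=True ((r U p) U !q)=True (r U p)=True r=False p=True !q=False q=True
s_7={r,s}: X(((r U p) U !q))=False ((r U p) U !q)=True (r U p)=False r=True p=False !q=True q=False
Evaluating at position 7: result = False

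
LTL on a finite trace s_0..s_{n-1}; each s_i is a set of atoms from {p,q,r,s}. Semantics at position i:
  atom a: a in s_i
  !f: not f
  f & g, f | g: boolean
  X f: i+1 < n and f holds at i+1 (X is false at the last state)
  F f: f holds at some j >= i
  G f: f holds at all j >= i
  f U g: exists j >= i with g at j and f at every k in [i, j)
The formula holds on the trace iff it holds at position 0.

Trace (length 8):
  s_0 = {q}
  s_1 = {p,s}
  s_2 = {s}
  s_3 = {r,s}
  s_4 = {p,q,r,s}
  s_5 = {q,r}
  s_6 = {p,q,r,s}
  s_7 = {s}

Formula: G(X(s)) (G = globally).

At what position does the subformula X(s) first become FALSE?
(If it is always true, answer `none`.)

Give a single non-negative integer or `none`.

s_0={q}: X(s)=True s=False
s_1={p,s}: X(s)=True s=True
s_2={s}: X(s)=True s=True
s_3={r,s}: X(s)=True s=True
s_4={p,q,r,s}: X(s)=False s=True
s_5={q,r}: X(s)=True s=False
s_6={p,q,r,s}: X(s)=True s=True
s_7={s}: X(s)=False s=True
G(X(s)) holds globally = False
First violation at position 4.

Answer: 4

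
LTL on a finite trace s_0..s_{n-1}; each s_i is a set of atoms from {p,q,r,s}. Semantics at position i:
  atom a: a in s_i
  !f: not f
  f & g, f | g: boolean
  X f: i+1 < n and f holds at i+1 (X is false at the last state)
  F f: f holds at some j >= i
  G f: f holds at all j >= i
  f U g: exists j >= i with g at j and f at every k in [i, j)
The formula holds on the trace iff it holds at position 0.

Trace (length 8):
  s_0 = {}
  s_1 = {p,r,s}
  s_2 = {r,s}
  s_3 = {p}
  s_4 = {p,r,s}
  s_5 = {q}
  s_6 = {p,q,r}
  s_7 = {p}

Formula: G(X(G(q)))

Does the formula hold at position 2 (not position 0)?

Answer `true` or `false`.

Answer: false

Derivation:
s_0={}: G(X(G(q)))=False X(G(q))=False G(q)=False q=False
s_1={p,r,s}: G(X(G(q)))=False X(G(q))=False G(q)=False q=False
s_2={r,s}: G(X(G(q)))=False X(G(q))=False G(q)=False q=False
s_3={p}: G(X(G(q)))=False X(G(q))=False G(q)=False q=False
s_4={p,r,s}: G(X(G(q)))=False X(G(q))=False G(q)=False q=False
s_5={q}: G(X(G(q)))=False X(G(q))=False G(q)=False q=True
s_6={p,q,r}: G(X(G(q)))=False X(G(q))=False G(q)=False q=True
s_7={p}: G(X(G(q)))=False X(G(q))=False G(q)=False q=False
Evaluating at position 2: result = False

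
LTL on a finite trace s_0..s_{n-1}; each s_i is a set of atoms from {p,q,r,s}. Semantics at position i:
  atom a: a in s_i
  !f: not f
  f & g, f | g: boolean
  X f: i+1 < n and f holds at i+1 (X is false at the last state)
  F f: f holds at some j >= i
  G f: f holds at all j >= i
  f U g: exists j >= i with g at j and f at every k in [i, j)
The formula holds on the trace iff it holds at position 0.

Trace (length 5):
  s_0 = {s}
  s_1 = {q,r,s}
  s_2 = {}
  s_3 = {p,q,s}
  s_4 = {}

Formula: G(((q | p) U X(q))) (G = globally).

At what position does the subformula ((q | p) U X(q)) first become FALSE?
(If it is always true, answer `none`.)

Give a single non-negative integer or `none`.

s_0={s}: ((q | p) U X(q))=True (q | p)=False q=False p=False X(q)=True
s_1={q,r,s}: ((q | p) U X(q))=True (q | p)=True q=True p=False X(q)=False
s_2={}: ((q | p) U X(q))=True (q | p)=False q=False p=False X(q)=True
s_3={p,q,s}: ((q | p) U X(q))=False (q | p)=True q=True p=True X(q)=False
s_4={}: ((q | p) U X(q))=False (q | p)=False q=False p=False X(q)=False
G(((q | p) U X(q))) holds globally = False
First violation at position 3.

Answer: 3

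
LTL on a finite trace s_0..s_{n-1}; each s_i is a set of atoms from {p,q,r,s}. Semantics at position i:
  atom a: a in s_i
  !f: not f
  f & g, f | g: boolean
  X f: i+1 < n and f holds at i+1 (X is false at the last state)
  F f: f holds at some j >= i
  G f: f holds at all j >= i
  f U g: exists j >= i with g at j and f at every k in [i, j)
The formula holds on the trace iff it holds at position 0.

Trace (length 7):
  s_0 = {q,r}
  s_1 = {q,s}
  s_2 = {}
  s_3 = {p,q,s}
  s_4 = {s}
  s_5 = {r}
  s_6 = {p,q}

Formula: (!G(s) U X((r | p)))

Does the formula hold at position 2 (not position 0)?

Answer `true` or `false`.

s_0={q,r}: (!G(s) U X((r | p)))=True !G(s)=True G(s)=False s=False X((r | p))=False (r | p)=True r=True p=False
s_1={q,s}: (!G(s) U X((r | p)))=True !G(s)=True G(s)=False s=True X((r | p))=False (r | p)=False r=False p=False
s_2={}: (!G(s) U X((r | p)))=True !G(s)=True G(s)=False s=False X((r | p))=True (r | p)=False r=False p=False
s_3={p,q,s}: (!G(s) U X((r | p)))=True !G(s)=True G(s)=False s=True X((r | p))=False (r | p)=True r=False p=True
s_4={s}: (!G(s) U X((r | p)))=True !G(s)=True G(s)=False s=True X((r | p))=True (r | p)=False r=False p=False
s_5={r}: (!G(s) U X((r | p)))=True !G(s)=True G(s)=False s=False X((r | p))=True (r | p)=True r=True p=False
s_6={p,q}: (!G(s) U X((r | p)))=False !G(s)=True G(s)=False s=False X((r | p))=False (r | p)=True r=False p=True
Evaluating at position 2: result = True

Answer: true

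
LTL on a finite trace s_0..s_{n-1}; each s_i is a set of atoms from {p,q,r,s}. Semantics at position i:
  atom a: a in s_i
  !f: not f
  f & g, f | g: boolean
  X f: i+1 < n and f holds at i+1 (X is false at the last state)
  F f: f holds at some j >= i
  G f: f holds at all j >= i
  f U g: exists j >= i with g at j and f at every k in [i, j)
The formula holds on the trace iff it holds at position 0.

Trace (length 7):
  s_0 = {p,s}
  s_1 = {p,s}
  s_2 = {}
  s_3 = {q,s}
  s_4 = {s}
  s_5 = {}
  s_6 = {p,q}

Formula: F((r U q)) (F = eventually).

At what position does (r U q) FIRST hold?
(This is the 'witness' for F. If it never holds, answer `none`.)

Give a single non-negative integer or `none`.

Answer: 3

Derivation:
s_0={p,s}: (r U q)=False r=False q=False
s_1={p,s}: (r U q)=False r=False q=False
s_2={}: (r U q)=False r=False q=False
s_3={q,s}: (r U q)=True r=False q=True
s_4={s}: (r U q)=False r=False q=False
s_5={}: (r U q)=False r=False q=False
s_6={p,q}: (r U q)=True r=False q=True
F((r U q)) holds; first witness at position 3.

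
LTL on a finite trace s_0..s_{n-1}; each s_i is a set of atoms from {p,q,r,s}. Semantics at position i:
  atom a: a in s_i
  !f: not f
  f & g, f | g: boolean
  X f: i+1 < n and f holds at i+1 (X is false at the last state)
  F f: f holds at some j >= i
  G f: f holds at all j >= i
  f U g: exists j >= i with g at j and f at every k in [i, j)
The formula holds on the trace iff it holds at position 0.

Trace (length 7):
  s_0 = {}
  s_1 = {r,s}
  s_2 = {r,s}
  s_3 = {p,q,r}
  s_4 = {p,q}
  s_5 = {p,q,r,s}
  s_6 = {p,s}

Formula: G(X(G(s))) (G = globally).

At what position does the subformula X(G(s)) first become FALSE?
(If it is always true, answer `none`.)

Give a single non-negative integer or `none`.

s_0={}: X(G(s))=False G(s)=False s=False
s_1={r,s}: X(G(s))=False G(s)=False s=True
s_2={r,s}: X(G(s))=False G(s)=False s=True
s_3={p,q,r}: X(G(s))=False G(s)=False s=False
s_4={p,q}: X(G(s))=True G(s)=False s=False
s_5={p,q,r,s}: X(G(s))=True G(s)=True s=True
s_6={p,s}: X(G(s))=False G(s)=True s=True
G(X(G(s))) holds globally = False
First violation at position 0.

Answer: 0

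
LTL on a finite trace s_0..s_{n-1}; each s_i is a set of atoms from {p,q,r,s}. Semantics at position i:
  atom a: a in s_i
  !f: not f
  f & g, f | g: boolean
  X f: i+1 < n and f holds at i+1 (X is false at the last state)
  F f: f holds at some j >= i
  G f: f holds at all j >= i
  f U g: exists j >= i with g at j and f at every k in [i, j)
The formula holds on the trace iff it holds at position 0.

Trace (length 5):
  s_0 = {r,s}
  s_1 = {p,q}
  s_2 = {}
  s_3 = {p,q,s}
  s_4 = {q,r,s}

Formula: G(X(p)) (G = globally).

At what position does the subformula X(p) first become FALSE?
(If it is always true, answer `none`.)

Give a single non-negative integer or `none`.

s_0={r,s}: X(p)=True p=False
s_1={p,q}: X(p)=False p=True
s_2={}: X(p)=True p=False
s_3={p,q,s}: X(p)=False p=True
s_4={q,r,s}: X(p)=False p=False
G(X(p)) holds globally = False
First violation at position 1.

Answer: 1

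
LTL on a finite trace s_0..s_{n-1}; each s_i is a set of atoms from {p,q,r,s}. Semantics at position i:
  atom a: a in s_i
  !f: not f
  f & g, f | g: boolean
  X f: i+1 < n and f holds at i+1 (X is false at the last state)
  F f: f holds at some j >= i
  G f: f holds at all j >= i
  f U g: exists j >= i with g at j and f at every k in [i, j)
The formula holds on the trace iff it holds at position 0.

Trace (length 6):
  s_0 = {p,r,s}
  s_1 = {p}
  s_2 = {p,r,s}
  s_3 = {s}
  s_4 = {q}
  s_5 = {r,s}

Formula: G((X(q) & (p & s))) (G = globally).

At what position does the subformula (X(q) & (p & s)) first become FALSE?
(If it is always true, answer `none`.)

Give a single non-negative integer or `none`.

s_0={p,r,s}: (X(q) & (p & s))=False X(q)=False q=False (p & s)=True p=True s=True
s_1={p}: (X(q) & (p & s))=False X(q)=False q=False (p & s)=False p=True s=False
s_2={p,r,s}: (X(q) & (p & s))=False X(q)=False q=False (p & s)=True p=True s=True
s_3={s}: (X(q) & (p & s))=False X(q)=True q=False (p & s)=False p=False s=True
s_4={q}: (X(q) & (p & s))=False X(q)=False q=True (p & s)=False p=False s=False
s_5={r,s}: (X(q) & (p & s))=False X(q)=False q=False (p & s)=False p=False s=True
G((X(q) & (p & s))) holds globally = False
First violation at position 0.

Answer: 0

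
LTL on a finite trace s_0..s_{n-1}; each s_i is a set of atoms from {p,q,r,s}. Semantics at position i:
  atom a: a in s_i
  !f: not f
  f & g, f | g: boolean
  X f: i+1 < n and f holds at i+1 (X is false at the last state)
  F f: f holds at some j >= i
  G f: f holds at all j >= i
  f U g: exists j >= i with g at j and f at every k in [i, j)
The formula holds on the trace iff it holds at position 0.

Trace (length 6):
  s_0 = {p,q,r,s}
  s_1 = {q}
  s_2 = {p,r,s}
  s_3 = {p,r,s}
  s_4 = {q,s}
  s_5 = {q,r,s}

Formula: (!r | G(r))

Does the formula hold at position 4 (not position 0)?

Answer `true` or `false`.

Answer: true

Derivation:
s_0={p,q,r,s}: (!r | G(r))=False !r=False r=True G(r)=False
s_1={q}: (!r | G(r))=True !r=True r=False G(r)=False
s_2={p,r,s}: (!r | G(r))=False !r=False r=True G(r)=False
s_3={p,r,s}: (!r | G(r))=False !r=False r=True G(r)=False
s_4={q,s}: (!r | G(r))=True !r=True r=False G(r)=False
s_5={q,r,s}: (!r | G(r))=True !r=False r=True G(r)=True
Evaluating at position 4: result = True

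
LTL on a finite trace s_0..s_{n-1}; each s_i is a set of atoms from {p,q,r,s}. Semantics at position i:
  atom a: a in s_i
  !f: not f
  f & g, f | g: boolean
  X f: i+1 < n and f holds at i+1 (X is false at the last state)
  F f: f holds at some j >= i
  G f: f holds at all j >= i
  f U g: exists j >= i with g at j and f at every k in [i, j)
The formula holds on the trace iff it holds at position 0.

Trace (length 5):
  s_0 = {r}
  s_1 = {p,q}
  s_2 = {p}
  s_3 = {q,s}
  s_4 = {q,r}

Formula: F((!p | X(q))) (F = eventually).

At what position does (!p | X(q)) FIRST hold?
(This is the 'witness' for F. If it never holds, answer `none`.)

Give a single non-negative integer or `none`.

Answer: 0

Derivation:
s_0={r}: (!p | X(q))=True !p=True p=False X(q)=True q=False
s_1={p,q}: (!p | X(q))=False !p=False p=True X(q)=False q=True
s_2={p}: (!p | X(q))=True !p=False p=True X(q)=True q=False
s_3={q,s}: (!p | X(q))=True !p=True p=False X(q)=True q=True
s_4={q,r}: (!p | X(q))=True !p=True p=False X(q)=False q=True
F((!p | X(q))) holds; first witness at position 0.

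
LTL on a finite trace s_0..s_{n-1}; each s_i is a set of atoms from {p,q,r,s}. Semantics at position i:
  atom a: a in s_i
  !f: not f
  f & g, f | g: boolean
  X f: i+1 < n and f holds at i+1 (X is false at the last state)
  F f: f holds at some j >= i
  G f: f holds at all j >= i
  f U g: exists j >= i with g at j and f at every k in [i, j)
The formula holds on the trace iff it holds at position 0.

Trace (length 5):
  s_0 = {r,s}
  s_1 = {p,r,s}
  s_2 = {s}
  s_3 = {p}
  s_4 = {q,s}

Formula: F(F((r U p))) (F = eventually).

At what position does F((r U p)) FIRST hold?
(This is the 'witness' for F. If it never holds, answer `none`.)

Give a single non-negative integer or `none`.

Answer: 0

Derivation:
s_0={r,s}: F((r U p))=True (r U p)=True r=True p=False
s_1={p,r,s}: F((r U p))=True (r U p)=True r=True p=True
s_2={s}: F((r U p))=True (r U p)=False r=False p=False
s_3={p}: F((r U p))=True (r U p)=True r=False p=True
s_4={q,s}: F((r U p))=False (r U p)=False r=False p=False
F(F((r U p))) holds; first witness at position 0.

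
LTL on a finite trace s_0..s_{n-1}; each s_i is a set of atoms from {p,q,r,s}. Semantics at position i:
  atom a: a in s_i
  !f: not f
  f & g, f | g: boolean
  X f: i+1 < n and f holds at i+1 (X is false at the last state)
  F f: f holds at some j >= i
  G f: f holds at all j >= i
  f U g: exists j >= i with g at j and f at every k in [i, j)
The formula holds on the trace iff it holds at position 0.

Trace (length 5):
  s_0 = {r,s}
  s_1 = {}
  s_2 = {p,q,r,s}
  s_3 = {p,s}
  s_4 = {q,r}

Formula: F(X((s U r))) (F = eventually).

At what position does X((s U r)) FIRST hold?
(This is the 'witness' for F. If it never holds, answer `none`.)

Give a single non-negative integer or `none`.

s_0={r,s}: X((s U r))=False (s U r)=True s=True r=True
s_1={}: X((s U r))=True (s U r)=False s=False r=False
s_2={p,q,r,s}: X((s U r))=True (s U r)=True s=True r=True
s_3={p,s}: X((s U r))=True (s U r)=True s=True r=False
s_4={q,r}: X((s U r))=False (s U r)=True s=False r=True
F(X((s U r))) holds; first witness at position 1.

Answer: 1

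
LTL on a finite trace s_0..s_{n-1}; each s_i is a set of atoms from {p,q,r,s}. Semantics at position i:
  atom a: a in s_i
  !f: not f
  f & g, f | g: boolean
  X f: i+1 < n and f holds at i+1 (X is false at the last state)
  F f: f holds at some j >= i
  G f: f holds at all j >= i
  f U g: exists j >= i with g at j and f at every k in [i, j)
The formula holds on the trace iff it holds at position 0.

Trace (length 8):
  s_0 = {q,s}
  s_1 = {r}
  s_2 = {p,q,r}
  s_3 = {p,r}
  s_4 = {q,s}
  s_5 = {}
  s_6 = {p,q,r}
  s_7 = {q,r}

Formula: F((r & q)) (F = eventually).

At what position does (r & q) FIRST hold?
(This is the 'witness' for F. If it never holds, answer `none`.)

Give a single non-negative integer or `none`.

Answer: 2

Derivation:
s_0={q,s}: (r & q)=False r=False q=True
s_1={r}: (r & q)=False r=True q=False
s_2={p,q,r}: (r & q)=True r=True q=True
s_3={p,r}: (r & q)=False r=True q=False
s_4={q,s}: (r & q)=False r=False q=True
s_5={}: (r & q)=False r=False q=False
s_6={p,q,r}: (r & q)=True r=True q=True
s_7={q,r}: (r & q)=True r=True q=True
F((r & q)) holds; first witness at position 2.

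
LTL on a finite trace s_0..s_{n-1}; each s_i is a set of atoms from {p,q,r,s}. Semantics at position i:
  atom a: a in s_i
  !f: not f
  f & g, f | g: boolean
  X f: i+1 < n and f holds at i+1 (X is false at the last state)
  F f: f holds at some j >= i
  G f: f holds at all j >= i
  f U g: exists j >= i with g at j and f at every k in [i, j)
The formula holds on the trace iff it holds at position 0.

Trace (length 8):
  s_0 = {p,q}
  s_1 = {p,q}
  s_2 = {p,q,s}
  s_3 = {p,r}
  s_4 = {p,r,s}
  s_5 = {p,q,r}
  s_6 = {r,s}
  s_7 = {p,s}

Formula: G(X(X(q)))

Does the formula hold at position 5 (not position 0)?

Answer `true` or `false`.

s_0={p,q}: G(X(X(q)))=False X(X(q))=True X(q)=True q=True
s_1={p,q}: G(X(X(q)))=False X(X(q))=False X(q)=True q=True
s_2={p,q,s}: G(X(X(q)))=False X(X(q))=False X(q)=False q=True
s_3={p,r}: G(X(X(q)))=False X(X(q))=True X(q)=False q=False
s_4={p,r,s}: G(X(X(q)))=False X(X(q))=False X(q)=True q=False
s_5={p,q,r}: G(X(X(q)))=False X(X(q))=False X(q)=False q=True
s_6={r,s}: G(X(X(q)))=False X(X(q))=False X(q)=False q=False
s_7={p,s}: G(X(X(q)))=False X(X(q))=False X(q)=False q=False
Evaluating at position 5: result = False

Answer: false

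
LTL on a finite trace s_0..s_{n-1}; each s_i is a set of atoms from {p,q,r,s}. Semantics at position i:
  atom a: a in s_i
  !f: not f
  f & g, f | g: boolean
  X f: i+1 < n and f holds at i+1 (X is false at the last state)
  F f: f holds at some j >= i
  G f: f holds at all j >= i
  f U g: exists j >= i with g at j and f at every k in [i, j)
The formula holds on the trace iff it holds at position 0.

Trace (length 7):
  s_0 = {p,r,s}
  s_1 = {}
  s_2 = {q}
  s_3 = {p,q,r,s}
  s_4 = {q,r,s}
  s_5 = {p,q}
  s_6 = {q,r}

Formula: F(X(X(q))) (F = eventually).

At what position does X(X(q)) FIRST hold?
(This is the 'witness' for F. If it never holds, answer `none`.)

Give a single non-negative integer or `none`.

s_0={p,r,s}: X(X(q))=True X(q)=False q=False
s_1={}: X(X(q))=True X(q)=True q=False
s_2={q}: X(X(q))=True X(q)=True q=True
s_3={p,q,r,s}: X(X(q))=True X(q)=True q=True
s_4={q,r,s}: X(X(q))=True X(q)=True q=True
s_5={p,q}: X(X(q))=False X(q)=True q=True
s_6={q,r}: X(X(q))=False X(q)=False q=True
F(X(X(q))) holds; first witness at position 0.

Answer: 0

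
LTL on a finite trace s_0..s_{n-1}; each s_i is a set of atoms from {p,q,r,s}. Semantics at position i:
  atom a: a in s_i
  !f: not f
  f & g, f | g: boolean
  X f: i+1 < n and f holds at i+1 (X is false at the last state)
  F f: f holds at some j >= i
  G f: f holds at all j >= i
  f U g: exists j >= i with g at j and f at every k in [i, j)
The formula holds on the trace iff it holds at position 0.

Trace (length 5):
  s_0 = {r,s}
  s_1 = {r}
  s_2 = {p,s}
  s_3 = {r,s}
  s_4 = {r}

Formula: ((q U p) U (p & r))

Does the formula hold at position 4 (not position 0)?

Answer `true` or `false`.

s_0={r,s}: ((q U p) U (p & r))=False (q U p)=False q=False p=False (p & r)=False r=True
s_1={r}: ((q U p) U (p & r))=False (q U p)=False q=False p=False (p & r)=False r=True
s_2={p,s}: ((q U p) U (p & r))=False (q U p)=True q=False p=True (p & r)=False r=False
s_3={r,s}: ((q U p) U (p & r))=False (q U p)=False q=False p=False (p & r)=False r=True
s_4={r}: ((q U p) U (p & r))=False (q U p)=False q=False p=False (p & r)=False r=True
Evaluating at position 4: result = False

Answer: false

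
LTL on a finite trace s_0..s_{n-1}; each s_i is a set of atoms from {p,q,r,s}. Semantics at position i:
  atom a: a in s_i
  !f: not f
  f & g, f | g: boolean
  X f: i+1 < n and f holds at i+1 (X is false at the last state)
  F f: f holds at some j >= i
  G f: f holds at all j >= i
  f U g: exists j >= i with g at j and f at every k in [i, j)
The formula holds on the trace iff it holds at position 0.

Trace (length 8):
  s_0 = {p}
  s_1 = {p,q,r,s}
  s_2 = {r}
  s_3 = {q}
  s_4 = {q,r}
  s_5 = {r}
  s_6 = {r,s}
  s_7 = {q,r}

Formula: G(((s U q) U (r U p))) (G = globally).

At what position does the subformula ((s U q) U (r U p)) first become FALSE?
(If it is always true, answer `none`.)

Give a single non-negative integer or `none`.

s_0={p}: ((s U q) U (r U p))=True (s U q)=False s=False q=False (r U p)=True r=False p=True
s_1={p,q,r,s}: ((s U q) U (r U p))=True (s U q)=True s=True q=True (r U p)=True r=True p=True
s_2={r}: ((s U q) U (r U p))=False (s U q)=False s=False q=False (r U p)=False r=True p=False
s_3={q}: ((s U q) U (r U p))=False (s U q)=True s=False q=True (r U p)=False r=False p=False
s_4={q,r}: ((s U q) U (r U p))=False (s U q)=True s=False q=True (r U p)=False r=True p=False
s_5={r}: ((s U q) U (r U p))=False (s U q)=False s=False q=False (r U p)=False r=True p=False
s_6={r,s}: ((s U q) U (r U p))=False (s U q)=True s=True q=False (r U p)=False r=True p=False
s_7={q,r}: ((s U q) U (r U p))=False (s U q)=True s=False q=True (r U p)=False r=True p=False
G(((s U q) U (r U p))) holds globally = False
First violation at position 2.

Answer: 2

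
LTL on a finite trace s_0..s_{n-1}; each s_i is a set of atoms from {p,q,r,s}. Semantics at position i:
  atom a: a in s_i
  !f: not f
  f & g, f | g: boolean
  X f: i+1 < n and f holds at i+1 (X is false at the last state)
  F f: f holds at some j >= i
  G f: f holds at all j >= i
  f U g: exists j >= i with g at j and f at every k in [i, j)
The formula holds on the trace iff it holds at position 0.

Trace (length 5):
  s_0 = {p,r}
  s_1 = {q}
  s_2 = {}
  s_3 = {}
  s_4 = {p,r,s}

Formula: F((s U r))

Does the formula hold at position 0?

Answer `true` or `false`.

Answer: true

Derivation:
s_0={p,r}: F((s U r))=True (s U r)=True s=False r=True
s_1={q}: F((s U r))=True (s U r)=False s=False r=False
s_2={}: F((s U r))=True (s U r)=False s=False r=False
s_3={}: F((s U r))=True (s U r)=False s=False r=False
s_4={p,r,s}: F((s U r))=True (s U r)=True s=True r=True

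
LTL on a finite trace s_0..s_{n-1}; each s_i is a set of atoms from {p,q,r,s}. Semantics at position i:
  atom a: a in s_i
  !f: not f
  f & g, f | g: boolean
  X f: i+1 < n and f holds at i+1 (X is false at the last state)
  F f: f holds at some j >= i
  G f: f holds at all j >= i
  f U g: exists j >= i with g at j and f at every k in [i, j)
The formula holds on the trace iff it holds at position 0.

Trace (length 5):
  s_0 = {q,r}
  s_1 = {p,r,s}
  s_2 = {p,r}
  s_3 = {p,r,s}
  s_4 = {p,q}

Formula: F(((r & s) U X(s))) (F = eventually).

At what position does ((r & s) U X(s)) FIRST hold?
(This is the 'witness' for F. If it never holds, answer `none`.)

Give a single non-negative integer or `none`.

Answer: 0

Derivation:
s_0={q,r}: ((r & s) U X(s))=True (r & s)=False r=True s=False X(s)=True
s_1={p,r,s}: ((r & s) U X(s))=True (r & s)=True r=True s=True X(s)=False
s_2={p,r}: ((r & s) U X(s))=True (r & s)=False r=True s=False X(s)=True
s_3={p,r,s}: ((r & s) U X(s))=False (r & s)=True r=True s=True X(s)=False
s_4={p,q}: ((r & s) U X(s))=False (r & s)=False r=False s=False X(s)=False
F(((r & s) U X(s))) holds; first witness at position 0.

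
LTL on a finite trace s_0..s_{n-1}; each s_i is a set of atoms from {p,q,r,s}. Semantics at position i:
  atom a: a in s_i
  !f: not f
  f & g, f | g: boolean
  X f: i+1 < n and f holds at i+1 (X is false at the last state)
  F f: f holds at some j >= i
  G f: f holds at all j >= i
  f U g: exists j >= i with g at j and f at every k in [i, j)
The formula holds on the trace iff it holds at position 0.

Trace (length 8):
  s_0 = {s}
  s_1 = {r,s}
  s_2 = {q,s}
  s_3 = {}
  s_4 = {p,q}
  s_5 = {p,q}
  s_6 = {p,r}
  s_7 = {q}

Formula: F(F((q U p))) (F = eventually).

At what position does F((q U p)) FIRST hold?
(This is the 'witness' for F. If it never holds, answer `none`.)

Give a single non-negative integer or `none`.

Answer: 0

Derivation:
s_0={s}: F((q U p))=True (q U p)=False q=False p=False
s_1={r,s}: F((q U p))=True (q U p)=False q=False p=False
s_2={q,s}: F((q U p))=True (q U p)=False q=True p=False
s_3={}: F((q U p))=True (q U p)=False q=False p=False
s_4={p,q}: F((q U p))=True (q U p)=True q=True p=True
s_5={p,q}: F((q U p))=True (q U p)=True q=True p=True
s_6={p,r}: F((q U p))=True (q U p)=True q=False p=True
s_7={q}: F((q U p))=False (q U p)=False q=True p=False
F(F((q U p))) holds; first witness at position 0.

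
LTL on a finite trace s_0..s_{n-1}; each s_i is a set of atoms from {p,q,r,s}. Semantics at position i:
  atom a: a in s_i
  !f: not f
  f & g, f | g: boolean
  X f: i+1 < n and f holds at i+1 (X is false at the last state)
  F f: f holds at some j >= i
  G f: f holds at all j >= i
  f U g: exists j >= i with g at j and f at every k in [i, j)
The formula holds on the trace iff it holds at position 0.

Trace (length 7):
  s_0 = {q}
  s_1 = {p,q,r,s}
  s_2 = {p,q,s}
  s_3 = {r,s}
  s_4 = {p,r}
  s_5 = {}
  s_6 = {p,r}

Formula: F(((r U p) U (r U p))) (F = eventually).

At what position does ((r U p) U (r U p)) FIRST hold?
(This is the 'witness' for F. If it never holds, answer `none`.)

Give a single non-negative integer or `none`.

Answer: 1

Derivation:
s_0={q}: ((r U p) U (r U p))=False (r U p)=False r=False p=False
s_1={p,q,r,s}: ((r U p) U (r U p))=True (r U p)=True r=True p=True
s_2={p,q,s}: ((r U p) U (r U p))=True (r U p)=True r=False p=True
s_3={r,s}: ((r U p) U (r U p))=True (r U p)=True r=True p=False
s_4={p,r}: ((r U p) U (r U p))=True (r U p)=True r=True p=True
s_5={}: ((r U p) U (r U p))=False (r U p)=False r=False p=False
s_6={p,r}: ((r U p) U (r U p))=True (r U p)=True r=True p=True
F(((r U p) U (r U p))) holds; first witness at position 1.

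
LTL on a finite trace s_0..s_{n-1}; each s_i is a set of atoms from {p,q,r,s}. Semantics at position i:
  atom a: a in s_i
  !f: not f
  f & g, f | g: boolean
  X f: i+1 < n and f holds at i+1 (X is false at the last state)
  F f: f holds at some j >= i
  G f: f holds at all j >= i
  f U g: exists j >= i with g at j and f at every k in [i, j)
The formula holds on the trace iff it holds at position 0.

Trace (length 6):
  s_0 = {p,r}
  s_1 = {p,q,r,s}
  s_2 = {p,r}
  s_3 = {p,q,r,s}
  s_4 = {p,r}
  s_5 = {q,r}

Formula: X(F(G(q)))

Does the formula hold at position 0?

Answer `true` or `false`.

Answer: true

Derivation:
s_0={p,r}: X(F(G(q)))=True F(G(q))=True G(q)=False q=False
s_1={p,q,r,s}: X(F(G(q)))=True F(G(q))=True G(q)=False q=True
s_2={p,r}: X(F(G(q)))=True F(G(q))=True G(q)=False q=False
s_3={p,q,r,s}: X(F(G(q)))=True F(G(q))=True G(q)=False q=True
s_4={p,r}: X(F(G(q)))=True F(G(q))=True G(q)=False q=False
s_5={q,r}: X(F(G(q)))=False F(G(q))=True G(q)=True q=True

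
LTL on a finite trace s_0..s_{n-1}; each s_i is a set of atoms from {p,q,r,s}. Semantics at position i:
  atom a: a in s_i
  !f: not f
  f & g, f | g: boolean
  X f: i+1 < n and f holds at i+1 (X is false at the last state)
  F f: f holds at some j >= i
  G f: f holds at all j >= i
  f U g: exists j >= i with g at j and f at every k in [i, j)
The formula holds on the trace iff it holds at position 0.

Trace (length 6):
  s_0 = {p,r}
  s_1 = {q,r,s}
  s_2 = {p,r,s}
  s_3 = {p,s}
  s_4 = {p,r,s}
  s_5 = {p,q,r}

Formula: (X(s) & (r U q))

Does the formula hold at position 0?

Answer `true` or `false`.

Answer: true

Derivation:
s_0={p,r}: (X(s) & (r U q))=True X(s)=True s=False (r U q)=True r=True q=False
s_1={q,r,s}: (X(s) & (r U q))=True X(s)=True s=True (r U q)=True r=True q=True
s_2={p,r,s}: (X(s) & (r U q))=False X(s)=True s=True (r U q)=False r=True q=False
s_3={p,s}: (X(s) & (r U q))=False X(s)=True s=True (r U q)=False r=False q=False
s_4={p,r,s}: (X(s) & (r U q))=False X(s)=False s=True (r U q)=True r=True q=False
s_5={p,q,r}: (X(s) & (r U q))=False X(s)=False s=False (r U q)=True r=True q=True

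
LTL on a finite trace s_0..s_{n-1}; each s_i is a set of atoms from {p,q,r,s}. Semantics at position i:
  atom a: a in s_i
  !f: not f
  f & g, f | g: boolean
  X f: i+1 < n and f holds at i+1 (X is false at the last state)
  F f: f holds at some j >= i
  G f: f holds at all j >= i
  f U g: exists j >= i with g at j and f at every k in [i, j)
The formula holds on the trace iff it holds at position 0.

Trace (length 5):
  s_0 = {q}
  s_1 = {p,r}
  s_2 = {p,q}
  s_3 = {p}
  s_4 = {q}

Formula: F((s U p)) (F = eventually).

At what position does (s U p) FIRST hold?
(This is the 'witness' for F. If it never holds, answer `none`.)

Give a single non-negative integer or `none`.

Answer: 1

Derivation:
s_0={q}: (s U p)=False s=False p=False
s_1={p,r}: (s U p)=True s=False p=True
s_2={p,q}: (s U p)=True s=False p=True
s_3={p}: (s U p)=True s=False p=True
s_4={q}: (s U p)=False s=False p=False
F((s U p)) holds; first witness at position 1.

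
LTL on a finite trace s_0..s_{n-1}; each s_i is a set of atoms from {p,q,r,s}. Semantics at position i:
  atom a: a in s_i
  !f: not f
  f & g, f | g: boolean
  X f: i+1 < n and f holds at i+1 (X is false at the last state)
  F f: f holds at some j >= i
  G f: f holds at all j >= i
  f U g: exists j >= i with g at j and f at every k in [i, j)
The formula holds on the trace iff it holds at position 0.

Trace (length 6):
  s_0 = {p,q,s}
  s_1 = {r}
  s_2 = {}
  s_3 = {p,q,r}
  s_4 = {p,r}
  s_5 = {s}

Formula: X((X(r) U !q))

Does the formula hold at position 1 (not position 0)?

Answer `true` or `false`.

Answer: true

Derivation:
s_0={p,q,s}: X((X(r) U !q))=True (X(r) U !q)=True X(r)=True r=False !q=False q=True
s_1={r}: X((X(r) U !q))=True (X(r) U !q)=True X(r)=False r=True !q=True q=False
s_2={}: X((X(r) U !q))=True (X(r) U !q)=True X(r)=True r=False !q=True q=False
s_3={p,q,r}: X((X(r) U !q))=True (X(r) U !q)=True X(r)=True r=True !q=False q=True
s_4={p,r}: X((X(r) U !q))=True (X(r) U !q)=True X(r)=False r=True !q=True q=False
s_5={s}: X((X(r) U !q))=False (X(r) U !q)=True X(r)=False r=False !q=True q=False
Evaluating at position 1: result = True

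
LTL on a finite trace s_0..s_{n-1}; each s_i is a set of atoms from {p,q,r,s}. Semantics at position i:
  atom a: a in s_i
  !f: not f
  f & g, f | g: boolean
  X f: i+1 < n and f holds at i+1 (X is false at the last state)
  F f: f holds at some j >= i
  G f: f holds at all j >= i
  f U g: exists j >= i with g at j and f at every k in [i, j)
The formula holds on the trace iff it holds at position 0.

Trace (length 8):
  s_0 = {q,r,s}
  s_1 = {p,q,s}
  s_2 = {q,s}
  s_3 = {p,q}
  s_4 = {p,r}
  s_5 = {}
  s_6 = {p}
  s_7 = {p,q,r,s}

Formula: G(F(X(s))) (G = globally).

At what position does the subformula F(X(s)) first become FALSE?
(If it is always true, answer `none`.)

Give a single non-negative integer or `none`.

Answer: 7

Derivation:
s_0={q,r,s}: F(X(s))=True X(s)=True s=True
s_1={p,q,s}: F(X(s))=True X(s)=True s=True
s_2={q,s}: F(X(s))=True X(s)=False s=True
s_3={p,q}: F(X(s))=True X(s)=False s=False
s_4={p,r}: F(X(s))=True X(s)=False s=False
s_5={}: F(X(s))=True X(s)=False s=False
s_6={p}: F(X(s))=True X(s)=True s=False
s_7={p,q,r,s}: F(X(s))=False X(s)=False s=True
G(F(X(s))) holds globally = False
First violation at position 7.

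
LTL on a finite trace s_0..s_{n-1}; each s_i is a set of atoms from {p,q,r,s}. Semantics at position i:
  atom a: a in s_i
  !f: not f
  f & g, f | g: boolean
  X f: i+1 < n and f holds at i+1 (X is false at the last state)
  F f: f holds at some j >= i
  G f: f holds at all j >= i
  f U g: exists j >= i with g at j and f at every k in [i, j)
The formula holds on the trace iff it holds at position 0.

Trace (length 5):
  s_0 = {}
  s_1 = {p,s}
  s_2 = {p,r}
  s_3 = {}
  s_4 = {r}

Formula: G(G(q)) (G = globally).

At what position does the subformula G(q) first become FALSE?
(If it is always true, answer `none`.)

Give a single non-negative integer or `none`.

s_0={}: G(q)=False q=False
s_1={p,s}: G(q)=False q=False
s_2={p,r}: G(q)=False q=False
s_3={}: G(q)=False q=False
s_4={r}: G(q)=False q=False
G(G(q)) holds globally = False
First violation at position 0.

Answer: 0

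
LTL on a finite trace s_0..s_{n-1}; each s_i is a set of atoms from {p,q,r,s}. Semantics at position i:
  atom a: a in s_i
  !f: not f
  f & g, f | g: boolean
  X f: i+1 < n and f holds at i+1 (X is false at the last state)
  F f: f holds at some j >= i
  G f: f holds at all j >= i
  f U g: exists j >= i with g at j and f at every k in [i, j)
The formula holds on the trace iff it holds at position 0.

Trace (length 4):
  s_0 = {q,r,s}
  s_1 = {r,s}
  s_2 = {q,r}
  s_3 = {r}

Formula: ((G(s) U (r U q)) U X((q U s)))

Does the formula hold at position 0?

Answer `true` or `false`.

Answer: true

Derivation:
s_0={q,r,s}: ((G(s) U (r U q)) U X((q U s)))=True (G(s) U (r U q))=True G(s)=False s=True (r U q)=True r=True q=True X((q U s))=True (q U s)=True
s_1={r,s}: ((G(s) U (r U q)) U X((q U s)))=False (G(s) U (r U q))=True G(s)=False s=True (r U q)=True r=True q=False X((q U s))=False (q U s)=True
s_2={q,r}: ((G(s) U (r U q)) U X((q U s)))=False (G(s) U (r U q))=True G(s)=False s=False (r U q)=True r=True q=True X((q U s))=False (q U s)=False
s_3={r}: ((G(s) U (r U q)) U X((q U s)))=False (G(s) U (r U q))=False G(s)=False s=False (r U q)=False r=True q=False X((q U s))=False (q U s)=False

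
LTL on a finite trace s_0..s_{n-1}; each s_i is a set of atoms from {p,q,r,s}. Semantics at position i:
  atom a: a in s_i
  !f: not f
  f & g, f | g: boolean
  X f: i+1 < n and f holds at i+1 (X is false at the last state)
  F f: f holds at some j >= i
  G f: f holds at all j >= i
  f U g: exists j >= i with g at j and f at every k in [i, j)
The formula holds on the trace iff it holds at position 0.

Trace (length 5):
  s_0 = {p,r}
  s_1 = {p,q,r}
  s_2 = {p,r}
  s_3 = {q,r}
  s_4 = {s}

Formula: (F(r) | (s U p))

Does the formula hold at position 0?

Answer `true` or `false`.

s_0={p,r}: (F(r) | (s U p))=True F(r)=True r=True (s U p)=True s=False p=True
s_1={p,q,r}: (F(r) | (s U p))=True F(r)=True r=True (s U p)=True s=False p=True
s_2={p,r}: (F(r) | (s U p))=True F(r)=True r=True (s U p)=True s=False p=True
s_3={q,r}: (F(r) | (s U p))=True F(r)=True r=True (s U p)=False s=False p=False
s_4={s}: (F(r) | (s U p))=False F(r)=False r=False (s U p)=False s=True p=False

Answer: true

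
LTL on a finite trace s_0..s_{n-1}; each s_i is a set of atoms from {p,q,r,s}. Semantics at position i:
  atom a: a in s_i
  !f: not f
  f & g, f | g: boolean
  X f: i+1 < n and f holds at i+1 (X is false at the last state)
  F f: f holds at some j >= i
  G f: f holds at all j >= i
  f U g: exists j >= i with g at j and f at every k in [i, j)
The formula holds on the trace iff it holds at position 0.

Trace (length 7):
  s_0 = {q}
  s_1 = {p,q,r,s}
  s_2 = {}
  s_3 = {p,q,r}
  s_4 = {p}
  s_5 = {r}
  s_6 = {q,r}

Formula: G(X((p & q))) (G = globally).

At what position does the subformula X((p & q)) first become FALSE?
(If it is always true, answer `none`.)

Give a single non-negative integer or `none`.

Answer: 1

Derivation:
s_0={q}: X((p & q))=True (p & q)=False p=False q=True
s_1={p,q,r,s}: X((p & q))=False (p & q)=True p=True q=True
s_2={}: X((p & q))=True (p & q)=False p=False q=False
s_3={p,q,r}: X((p & q))=False (p & q)=True p=True q=True
s_4={p}: X((p & q))=False (p & q)=False p=True q=False
s_5={r}: X((p & q))=False (p & q)=False p=False q=False
s_6={q,r}: X((p & q))=False (p & q)=False p=False q=True
G(X((p & q))) holds globally = False
First violation at position 1.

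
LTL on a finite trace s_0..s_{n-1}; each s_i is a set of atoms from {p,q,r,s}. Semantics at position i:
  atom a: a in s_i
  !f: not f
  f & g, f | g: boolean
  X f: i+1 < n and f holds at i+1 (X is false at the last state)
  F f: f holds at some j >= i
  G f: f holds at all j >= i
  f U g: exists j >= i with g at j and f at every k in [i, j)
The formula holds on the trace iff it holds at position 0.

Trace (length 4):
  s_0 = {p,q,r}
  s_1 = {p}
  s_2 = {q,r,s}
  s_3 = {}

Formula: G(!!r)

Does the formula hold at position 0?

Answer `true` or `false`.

s_0={p,q,r}: G(!!r)=False !!r=True !r=False r=True
s_1={p}: G(!!r)=False !!r=False !r=True r=False
s_2={q,r,s}: G(!!r)=False !!r=True !r=False r=True
s_3={}: G(!!r)=False !!r=False !r=True r=False

Answer: false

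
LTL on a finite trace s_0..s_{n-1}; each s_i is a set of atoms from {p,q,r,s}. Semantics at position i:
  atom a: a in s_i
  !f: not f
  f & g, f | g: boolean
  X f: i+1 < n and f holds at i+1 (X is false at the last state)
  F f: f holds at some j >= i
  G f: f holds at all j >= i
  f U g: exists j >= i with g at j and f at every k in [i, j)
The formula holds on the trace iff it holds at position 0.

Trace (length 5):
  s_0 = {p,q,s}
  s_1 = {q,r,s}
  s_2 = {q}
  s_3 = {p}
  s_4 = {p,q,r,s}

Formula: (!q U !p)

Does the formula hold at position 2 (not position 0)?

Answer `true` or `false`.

s_0={p,q,s}: (!q U !p)=False !q=False q=True !p=False p=True
s_1={q,r,s}: (!q U !p)=True !q=False q=True !p=True p=False
s_2={q}: (!q U !p)=True !q=False q=True !p=True p=False
s_3={p}: (!q U !p)=False !q=True q=False !p=False p=True
s_4={p,q,r,s}: (!q U !p)=False !q=False q=True !p=False p=True
Evaluating at position 2: result = True

Answer: true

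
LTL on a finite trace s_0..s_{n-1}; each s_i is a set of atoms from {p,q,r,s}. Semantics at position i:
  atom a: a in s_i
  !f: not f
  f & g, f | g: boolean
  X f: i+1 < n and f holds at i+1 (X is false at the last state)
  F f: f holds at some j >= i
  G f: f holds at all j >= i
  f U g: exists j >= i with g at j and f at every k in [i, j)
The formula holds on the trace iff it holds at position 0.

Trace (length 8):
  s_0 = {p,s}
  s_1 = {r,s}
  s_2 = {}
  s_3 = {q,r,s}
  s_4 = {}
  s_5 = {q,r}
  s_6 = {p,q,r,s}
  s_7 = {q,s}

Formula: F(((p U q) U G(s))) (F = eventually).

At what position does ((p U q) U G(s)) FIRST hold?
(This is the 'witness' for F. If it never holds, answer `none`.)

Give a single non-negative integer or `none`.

Answer: 5

Derivation:
s_0={p,s}: ((p U q) U G(s))=False (p U q)=False p=True q=False G(s)=False s=True
s_1={r,s}: ((p U q) U G(s))=False (p U q)=False p=False q=False G(s)=False s=True
s_2={}: ((p U q) U G(s))=False (p U q)=False p=False q=False G(s)=False s=False
s_3={q,r,s}: ((p U q) U G(s))=False (p U q)=True p=False q=True G(s)=False s=True
s_4={}: ((p U q) U G(s))=False (p U q)=False p=False q=False G(s)=False s=False
s_5={q,r}: ((p U q) U G(s))=True (p U q)=True p=False q=True G(s)=False s=False
s_6={p,q,r,s}: ((p U q) U G(s))=True (p U q)=True p=True q=True G(s)=True s=True
s_7={q,s}: ((p U q) U G(s))=True (p U q)=True p=False q=True G(s)=True s=True
F(((p U q) U G(s))) holds; first witness at position 5.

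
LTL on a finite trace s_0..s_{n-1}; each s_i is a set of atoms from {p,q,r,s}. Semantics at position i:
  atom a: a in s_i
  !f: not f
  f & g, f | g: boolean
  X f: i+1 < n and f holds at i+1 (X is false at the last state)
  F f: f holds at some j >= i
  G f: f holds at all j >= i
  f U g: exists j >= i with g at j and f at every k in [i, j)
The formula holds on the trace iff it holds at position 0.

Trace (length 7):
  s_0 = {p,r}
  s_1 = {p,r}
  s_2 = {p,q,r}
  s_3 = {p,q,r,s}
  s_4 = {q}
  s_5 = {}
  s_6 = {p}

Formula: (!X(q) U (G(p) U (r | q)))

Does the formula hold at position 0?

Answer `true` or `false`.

s_0={p,r}: (!X(q) U (G(p) U (r | q)))=True !X(q)=True X(q)=False q=False (G(p) U (r | q))=True G(p)=False p=True (r | q)=True r=True
s_1={p,r}: (!X(q) U (G(p) U (r | q)))=True !X(q)=False X(q)=True q=False (G(p) U (r | q))=True G(p)=False p=True (r | q)=True r=True
s_2={p,q,r}: (!X(q) U (G(p) U (r | q)))=True !X(q)=False X(q)=True q=True (G(p) U (r | q))=True G(p)=False p=True (r | q)=True r=True
s_3={p,q,r,s}: (!X(q) U (G(p) U (r | q)))=True !X(q)=False X(q)=True q=True (G(p) U (r | q))=True G(p)=False p=True (r | q)=True r=True
s_4={q}: (!X(q) U (G(p) U (r | q)))=True !X(q)=True X(q)=False q=True (G(p) U (r | q))=True G(p)=False p=False (r | q)=True r=False
s_5={}: (!X(q) U (G(p) U (r | q)))=False !X(q)=True X(q)=False q=False (G(p) U (r | q))=False G(p)=False p=False (r | q)=False r=False
s_6={p}: (!X(q) U (G(p) U (r | q)))=False !X(q)=True X(q)=False q=False (G(p) U (r | q))=False G(p)=True p=True (r | q)=False r=False

Answer: true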